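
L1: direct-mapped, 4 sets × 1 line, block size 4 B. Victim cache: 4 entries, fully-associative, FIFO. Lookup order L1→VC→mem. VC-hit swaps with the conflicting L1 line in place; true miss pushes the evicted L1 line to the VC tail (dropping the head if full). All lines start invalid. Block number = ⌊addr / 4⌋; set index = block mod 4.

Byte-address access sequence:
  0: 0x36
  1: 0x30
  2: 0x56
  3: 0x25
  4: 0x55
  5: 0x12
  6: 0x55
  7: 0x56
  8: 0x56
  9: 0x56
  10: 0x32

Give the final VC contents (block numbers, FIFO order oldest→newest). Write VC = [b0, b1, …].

  [0] addr=0x36 blk=13 s=1: MISS | VC []
  [1] addr=0x30 blk=12 s=0: MISS | VC []
  [2] addr=0x56 blk=21 s=1: MISS | VC [13]
  [3] addr=0x25 blk=9 s=1: MISS | VC [13, 21]
  [4] addr=0x55 blk=21 s=1: VC-HIT | VC [13, 9]
  [5] addr=0x12 blk=4 s=0: MISS | VC [13, 9, 12]
  [6] addr=0x55 blk=21 s=1: L1-HIT | VC [13, 9, 12]
  [7] addr=0x56 blk=21 s=1: L1-HIT | VC [13, 9, 12]
  [8] addr=0x56 blk=21 s=1: L1-HIT | VC [13, 9, 12]
  [9] addr=0x56 blk=21 s=1: L1-HIT | VC [13, 9, 12]
  [10] addr=0x32 blk=12 s=0: VC-HIT | VC [13, 9, 4]

VC = [13, 9, 4]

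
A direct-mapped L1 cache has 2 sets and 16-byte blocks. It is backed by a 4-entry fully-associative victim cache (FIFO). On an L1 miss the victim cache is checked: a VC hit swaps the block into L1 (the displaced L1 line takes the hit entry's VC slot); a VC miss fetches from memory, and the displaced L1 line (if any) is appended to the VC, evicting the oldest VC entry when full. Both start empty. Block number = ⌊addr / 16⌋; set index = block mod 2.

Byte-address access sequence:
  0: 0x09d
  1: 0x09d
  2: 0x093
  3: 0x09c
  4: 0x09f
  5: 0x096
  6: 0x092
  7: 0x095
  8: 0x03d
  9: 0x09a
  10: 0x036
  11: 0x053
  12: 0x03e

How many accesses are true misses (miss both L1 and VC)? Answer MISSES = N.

MISSES = 3

#0 0x9d→b9/s1 MISS; vc=[]
#1 0x9d→b9/s1 L1-HIT; vc=[]
#2 0x93→b9/s1 L1-HIT; vc=[]
#3 0x9c→b9/s1 L1-HIT; vc=[]
#4 0x9f→b9/s1 L1-HIT; vc=[]
#5 0x96→b9/s1 L1-HIT; vc=[]
#6 0x92→b9/s1 L1-HIT; vc=[]
#7 0x95→b9/s1 L1-HIT; vc=[]
#8 0x3d→b3/s1 MISS; vc=[9]
#9 0x9a→b9/s1 VC-HIT; vc=[3]
#10 0x36→b3/s1 VC-HIT; vc=[9]
#11 0x53→b5/s1 MISS; vc=[9,3]
#12 0x3e→b3/s1 VC-HIT; vc=[9,5]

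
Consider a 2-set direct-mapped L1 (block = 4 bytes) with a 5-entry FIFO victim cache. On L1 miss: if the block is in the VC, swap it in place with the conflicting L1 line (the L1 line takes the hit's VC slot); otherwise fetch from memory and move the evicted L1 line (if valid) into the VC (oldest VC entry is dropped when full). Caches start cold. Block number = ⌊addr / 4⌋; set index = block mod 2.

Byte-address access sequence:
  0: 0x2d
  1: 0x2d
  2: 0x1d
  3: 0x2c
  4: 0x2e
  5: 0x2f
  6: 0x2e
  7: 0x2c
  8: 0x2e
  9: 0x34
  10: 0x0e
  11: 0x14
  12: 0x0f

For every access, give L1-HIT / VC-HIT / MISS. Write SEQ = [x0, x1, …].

SEQ = [MISS, L1-HIT, MISS, VC-HIT, L1-HIT, L1-HIT, L1-HIT, L1-HIT, L1-HIT, MISS, MISS, MISS, VC-HIT]

#0 0x2d→b11/s1 MISS; vc=[]
#1 0x2d→b11/s1 L1-HIT; vc=[]
#2 0x1d→b7/s1 MISS; vc=[11]
#3 0x2c→b11/s1 VC-HIT; vc=[7]
#4 0x2e→b11/s1 L1-HIT; vc=[7]
#5 0x2f→b11/s1 L1-HIT; vc=[7]
#6 0x2e→b11/s1 L1-HIT; vc=[7]
#7 0x2c→b11/s1 L1-HIT; vc=[7]
#8 0x2e→b11/s1 L1-HIT; vc=[7]
#9 0x34→b13/s1 MISS; vc=[7,11]
#10 0xe→b3/s1 MISS; vc=[7,11,13]
#11 0x14→b5/s1 MISS; vc=[7,11,13,3]
#12 0xf→b3/s1 VC-HIT; vc=[7,11,13,5]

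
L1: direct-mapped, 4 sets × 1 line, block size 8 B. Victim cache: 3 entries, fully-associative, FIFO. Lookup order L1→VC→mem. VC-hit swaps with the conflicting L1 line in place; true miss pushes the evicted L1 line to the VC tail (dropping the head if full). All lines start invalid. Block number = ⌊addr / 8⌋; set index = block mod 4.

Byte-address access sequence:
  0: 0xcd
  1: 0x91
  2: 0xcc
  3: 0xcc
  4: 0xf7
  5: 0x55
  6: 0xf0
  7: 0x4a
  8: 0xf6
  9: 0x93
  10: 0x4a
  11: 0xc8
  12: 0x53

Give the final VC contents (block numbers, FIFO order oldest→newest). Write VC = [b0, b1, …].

VC = [30, 18, 9]

#0 0xcd→b25/s1 MISS; vc=[]
#1 0x91→b18/s2 MISS; vc=[]
#2 0xcc→b25/s1 L1-HIT; vc=[]
#3 0xcc→b25/s1 L1-HIT; vc=[]
#4 0xf7→b30/s2 MISS; vc=[18]
#5 0x55→b10/s2 MISS; vc=[18,30]
#6 0xf0→b30/s2 VC-HIT; vc=[18,10]
#7 0x4a→b9/s1 MISS; vc=[18,10,25]
#8 0xf6→b30/s2 L1-HIT; vc=[18,10,25]
#9 0x93→b18/s2 VC-HIT; vc=[30,10,25]
#10 0x4a→b9/s1 L1-HIT; vc=[30,10,25]
#11 0xc8→b25/s1 VC-HIT; vc=[30,10,9]
#12 0x53→b10/s2 VC-HIT; vc=[30,18,9]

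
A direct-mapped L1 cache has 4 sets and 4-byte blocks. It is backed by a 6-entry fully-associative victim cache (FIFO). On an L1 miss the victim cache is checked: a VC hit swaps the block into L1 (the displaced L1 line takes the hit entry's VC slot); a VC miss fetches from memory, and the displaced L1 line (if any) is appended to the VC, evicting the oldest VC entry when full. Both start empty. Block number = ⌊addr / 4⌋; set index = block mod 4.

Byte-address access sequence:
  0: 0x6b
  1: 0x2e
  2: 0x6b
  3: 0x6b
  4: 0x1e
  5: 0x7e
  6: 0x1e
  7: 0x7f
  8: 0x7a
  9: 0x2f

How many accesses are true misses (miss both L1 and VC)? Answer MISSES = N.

MISSES = 5

  [0] addr=0x6b blk=26 s=2: MISS | VC []
  [1] addr=0x2e blk=11 s=3: MISS | VC []
  [2] addr=0x6b blk=26 s=2: L1-HIT | VC []
  [3] addr=0x6b blk=26 s=2: L1-HIT | VC []
  [4] addr=0x1e blk=7 s=3: MISS | VC [11]
  [5] addr=0x7e blk=31 s=3: MISS | VC [11, 7]
  [6] addr=0x1e blk=7 s=3: VC-HIT | VC [11, 31]
  [7] addr=0x7f blk=31 s=3: VC-HIT | VC [11, 7]
  [8] addr=0x7a blk=30 s=2: MISS | VC [11, 7, 26]
  [9] addr=0x2f blk=11 s=3: VC-HIT | VC [31, 7, 26]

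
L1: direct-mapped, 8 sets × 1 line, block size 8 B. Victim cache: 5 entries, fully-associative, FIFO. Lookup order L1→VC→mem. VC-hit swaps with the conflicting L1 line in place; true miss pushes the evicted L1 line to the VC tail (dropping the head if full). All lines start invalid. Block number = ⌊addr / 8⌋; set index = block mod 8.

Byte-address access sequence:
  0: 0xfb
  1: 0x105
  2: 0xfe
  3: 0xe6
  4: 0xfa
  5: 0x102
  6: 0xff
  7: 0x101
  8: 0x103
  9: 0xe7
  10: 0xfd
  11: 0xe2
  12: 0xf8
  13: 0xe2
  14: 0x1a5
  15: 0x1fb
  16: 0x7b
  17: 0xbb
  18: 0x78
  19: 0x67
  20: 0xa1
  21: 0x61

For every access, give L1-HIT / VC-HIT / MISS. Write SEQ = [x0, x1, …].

  [0] addr=0xfb blk=31 s=7: MISS | VC []
  [1] addr=0x105 blk=32 s=0: MISS | VC []
  [2] addr=0xfe blk=31 s=7: L1-HIT | VC []
  [3] addr=0xe6 blk=28 s=4: MISS | VC []
  [4] addr=0xfa blk=31 s=7: L1-HIT | VC []
  [5] addr=0x102 blk=32 s=0: L1-HIT | VC []
  [6] addr=0xff blk=31 s=7: L1-HIT | VC []
  [7] addr=0x101 blk=32 s=0: L1-HIT | VC []
  [8] addr=0x103 blk=32 s=0: L1-HIT | VC []
  [9] addr=0xe7 blk=28 s=4: L1-HIT | VC []
  [10] addr=0xfd blk=31 s=7: L1-HIT | VC []
  [11] addr=0xe2 blk=28 s=4: L1-HIT | VC []
  [12] addr=0xf8 blk=31 s=7: L1-HIT | VC []
  [13] addr=0xe2 blk=28 s=4: L1-HIT | VC []
  [14] addr=0x1a5 blk=52 s=4: MISS | VC [28]
  [15] addr=0x1fb blk=63 s=7: MISS | VC [28, 31]
  [16] addr=0x7b blk=15 s=7: MISS | VC [28, 31, 63]
  [17] addr=0xbb blk=23 s=7: MISS | VC [28, 31, 63, 15]
  [18] addr=0x78 blk=15 s=7: VC-HIT | VC [28, 31, 63, 23]
  [19] addr=0x67 blk=12 s=4: MISS | VC [28, 31, 63, 23, 52]
  [20] addr=0xa1 blk=20 s=4: MISS | VC [31, 63, 23, 52, 12]
  [21] addr=0x61 blk=12 s=4: VC-HIT | VC [31, 63, 23, 52, 20]

SEQ = [MISS, MISS, L1-HIT, MISS, L1-HIT, L1-HIT, L1-HIT, L1-HIT, L1-HIT, L1-HIT, L1-HIT, L1-HIT, L1-HIT, L1-HIT, MISS, MISS, MISS, MISS, VC-HIT, MISS, MISS, VC-HIT]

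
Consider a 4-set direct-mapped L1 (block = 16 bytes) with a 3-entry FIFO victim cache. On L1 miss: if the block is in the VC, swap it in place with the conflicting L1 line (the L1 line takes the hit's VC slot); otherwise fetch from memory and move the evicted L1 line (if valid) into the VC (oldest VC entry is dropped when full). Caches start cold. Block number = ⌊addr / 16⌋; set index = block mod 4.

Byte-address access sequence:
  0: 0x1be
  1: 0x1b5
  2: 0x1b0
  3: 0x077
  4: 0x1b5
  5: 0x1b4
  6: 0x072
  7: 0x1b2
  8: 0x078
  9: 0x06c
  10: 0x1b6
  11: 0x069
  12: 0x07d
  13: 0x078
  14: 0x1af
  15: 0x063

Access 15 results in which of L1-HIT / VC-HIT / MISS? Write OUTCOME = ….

OUTCOME = VC-HIT

#0 0x1be→b27/s3 MISS; vc=[]
#1 0x1b5→b27/s3 L1-HIT; vc=[]
#2 0x1b0→b27/s3 L1-HIT; vc=[]
#3 0x77→b7/s3 MISS; vc=[27]
#4 0x1b5→b27/s3 VC-HIT; vc=[7]
#5 0x1b4→b27/s3 L1-HIT; vc=[7]
#6 0x72→b7/s3 VC-HIT; vc=[27]
#7 0x1b2→b27/s3 VC-HIT; vc=[7]
#8 0x78→b7/s3 VC-HIT; vc=[27]
#9 0x6c→b6/s2 MISS; vc=[27]
#10 0x1b6→b27/s3 VC-HIT; vc=[7]
#11 0x69→b6/s2 L1-HIT; vc=[7]
#12 0x7d→b7/s3 VC-HIT; vc=[27]
#13 0x78→b7/s3 L1-HIT; vc=[27]
#14 0x1af→b26/s2 MISS; vc=[27,6]
#15 0x63→b6/s2 VC-HIT; vc=[27,26]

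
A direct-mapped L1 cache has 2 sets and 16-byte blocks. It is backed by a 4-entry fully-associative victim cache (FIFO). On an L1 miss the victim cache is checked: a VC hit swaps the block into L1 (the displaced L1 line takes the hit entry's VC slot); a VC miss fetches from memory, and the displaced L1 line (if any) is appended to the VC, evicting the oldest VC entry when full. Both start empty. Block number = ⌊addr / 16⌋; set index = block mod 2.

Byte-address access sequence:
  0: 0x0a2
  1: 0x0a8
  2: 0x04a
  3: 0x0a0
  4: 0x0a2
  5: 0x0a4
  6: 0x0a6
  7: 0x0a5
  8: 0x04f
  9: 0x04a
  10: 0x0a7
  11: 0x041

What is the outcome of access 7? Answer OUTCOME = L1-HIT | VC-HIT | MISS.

OUTCOME = L1-HIT

0: 0xa2 (blk 10, set 0) → MISS  vc=[]
1: 0xa8 (blk 10, set 0) → L1-HIT  vc=[]
2: 0x4a (blk 4, set 0) → MISS  vc=[10]
3: 0xa0 (blk 10, set 0) → VC-HIT  vc=[4]
4: 0xa2 (blk 10, set 0) → L1-HIT  vc=[4]
5: 0xa4 (blk 10, set 0) → L1-HIT  vc=[4]
6: 0xa6 (blk 10, set 0) → L1-HIT  vc=[4]
7: 0xa5 (blk 10, set 0) → L1-HIT  vc=[4]
8: 0x4f (blk 4, set 0) → VC-HIT  vc=[10]
9: 0x4a (blk 4, set 0) → L1-HIT  vc=[10]
10: 0xa7 (blk 10, set 0) → VC-HIT  vc=[4]
11: 0x41 (blk 4, set 0) → VC-HIT  vc=[10]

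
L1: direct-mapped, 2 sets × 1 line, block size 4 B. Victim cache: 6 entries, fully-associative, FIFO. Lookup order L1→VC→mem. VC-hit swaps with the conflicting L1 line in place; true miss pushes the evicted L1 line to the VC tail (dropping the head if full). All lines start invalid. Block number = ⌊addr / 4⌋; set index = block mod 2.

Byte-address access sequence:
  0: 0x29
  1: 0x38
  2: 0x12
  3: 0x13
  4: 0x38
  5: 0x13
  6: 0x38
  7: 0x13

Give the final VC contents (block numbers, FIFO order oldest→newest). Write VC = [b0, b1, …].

#0 0x29→b10/s0 MISS; vc=[]
#1 0x38→b14/s0 MISS; vc=[10]
#2 0x12→b4/s0 MISS; vc=[10,14]
#3 0x13→b4/s0 L1-HIT; vc=[10,14]
#4 0x38→b14/s0 VC-HIT; vc=[10,4]
#5 0x13→b4/s0 VC-HIT; vc=[10,14]
#6 0x38→b14/s0 VC-HIT; vc=[10,4]
#7 0x13→b4/s0 VC-HIT; vc=[10,14]

VC = [10, 14]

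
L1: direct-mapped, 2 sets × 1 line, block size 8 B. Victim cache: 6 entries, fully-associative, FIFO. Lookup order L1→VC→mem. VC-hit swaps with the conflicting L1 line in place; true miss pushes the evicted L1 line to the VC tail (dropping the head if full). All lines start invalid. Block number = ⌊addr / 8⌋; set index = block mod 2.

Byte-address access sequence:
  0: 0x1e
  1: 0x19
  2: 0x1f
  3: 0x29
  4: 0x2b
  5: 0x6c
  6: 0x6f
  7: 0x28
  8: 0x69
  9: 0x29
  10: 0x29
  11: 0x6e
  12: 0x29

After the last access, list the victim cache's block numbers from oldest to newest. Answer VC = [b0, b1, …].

  [0] addr=0x1e blk=3 s=1: MISS | VC []
  [1] addr=0x19 blk=3 s=1: L1-HIT | VC []
  [2] addr=0x1f blk=3 s=1: L1-HIT | VC []
  [3] addr=0x29 blk=5 s=1: MISS | VC [3]
  [4] addr=0x2b blk=5 s=1: L1-HIT | VC [3]
  [5] addr=0x6c blk=13 s=1: MISS | VC [3, 5]
  [6] addr=0x6f blk=13 s=1: L1-HIT | VC [3, 5]
  [7] addr=0x28 blk=5 s=1: VC-HIT | VC [3, 13]
  [8] addr=0x69 blk=13 s=1: VC-HIT | VC [3, 5]
  [9] addr=0x29 blk=5 s=1: VC-HIT | VC [3, 13]
  [10] addr=0x29 blk=5 s=1: L1-HIT | VC [3, 13]
  [11] addr=0x6e blk=13 s=1: VC-HIT | VC [3, 5]
  [12] addr=0x29 blk=5 s=1: VC-HIT | VC [3, 13]

VC = [3, 13]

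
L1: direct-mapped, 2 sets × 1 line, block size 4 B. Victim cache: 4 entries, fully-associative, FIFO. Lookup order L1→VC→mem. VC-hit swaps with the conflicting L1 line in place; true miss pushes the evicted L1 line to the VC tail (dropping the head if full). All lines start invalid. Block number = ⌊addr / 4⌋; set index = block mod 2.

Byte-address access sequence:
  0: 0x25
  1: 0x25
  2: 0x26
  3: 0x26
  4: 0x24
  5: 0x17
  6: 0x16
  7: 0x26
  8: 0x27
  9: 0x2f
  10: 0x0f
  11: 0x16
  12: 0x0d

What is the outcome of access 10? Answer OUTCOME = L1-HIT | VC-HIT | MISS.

  [0] addr=0x25 blk=9 s=1: MISS | VC []
  [1] addr=0x25 blk=9 s=1: L1-HIT | VC []
  [2] addr=0x26 blk=9 s=1: L1-HIT | VC []
  [3] addr=0x26 blk=9 s=1: L1-HIT | VC []
  [4] addr=0x24 blk=9 s=1: L1-HIT | VC []
  [5] addr=0x17 blk=5 s=1: MISS | VC [9]
  [6] addr=0x16 blk=5 s=1: L1-HIT | VC [9]
  [7] addr=0x26 blk=9 s=1: VC-HIT | VC [5]
  [8] addr=0x27 blk=9 s=1: L1-HIT | VC [5]
  [9] addr=0x2f blk=11 s=1: MISS | VC [5, 9]
  [10] addr=0xf blk=3 s=1: MISS | VC [5, 9, 11]
  [11] addr=0x16 blk=5 s=1: VC-HIT | VC [3, 9, 11]
  [12] addr=0xd blk=3 s=1: VC-HIT | VC [5, 9, 11]

OUTCOME = MISS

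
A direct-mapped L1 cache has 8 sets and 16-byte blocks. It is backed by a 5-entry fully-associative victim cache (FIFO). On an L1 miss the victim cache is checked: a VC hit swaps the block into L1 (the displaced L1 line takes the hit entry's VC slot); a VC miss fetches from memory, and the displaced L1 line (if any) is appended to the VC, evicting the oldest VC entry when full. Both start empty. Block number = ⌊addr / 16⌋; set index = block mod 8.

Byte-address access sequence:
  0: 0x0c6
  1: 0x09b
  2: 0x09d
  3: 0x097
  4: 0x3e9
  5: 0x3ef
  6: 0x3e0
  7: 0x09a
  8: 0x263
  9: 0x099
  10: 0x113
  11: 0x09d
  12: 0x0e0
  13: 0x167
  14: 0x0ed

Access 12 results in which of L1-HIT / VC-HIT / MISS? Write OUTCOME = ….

OUTCOME = MISS

  [0] addr=0xc6 blk=12 s=4: MISS | VC []
  [1] addr=0x9b blk=9 s=1: MISS | VC []
  [2] addr=0x9d blk=9 s=1: L1-HIT | VC []
  [3] addr=0x97 blk=9 s=1: L1-HIT | VC []
  [4] addr=0x3e9 blk=62 s=6: MISS | VC []
  [5] addr=0x3ef blk=62 s=6: L1-HIT | VC []
  [6] addr=0x3e0 blk=62 s=6: L1-HIT | VC []
  [7] addr=0x9a blk=9 s=1: L1-HIT | VC []
  [8] addr=0x263 blk=38 s=6: MISS | VC [62]
  [9] addr=0x99 blk=9 s=1: L1-HIT | VC [62]
  [10] addr=0x113 blk=17 s=1: MISS | VC [62, 9]
  [11] addr=0x9d blk=9 s=1: VC-HIT | VC [62, 17]
  [12] addr=0xe0 blk=14 s=6: MISS | VC [62, 17, 38]
  [13] addr=0x167 blk=22 s=6: MISS | VC [62, 17, 38, 14]
  [14] addr=0xed blk=14 s=6: VC-HIT | VC [62, 17, 38, 22]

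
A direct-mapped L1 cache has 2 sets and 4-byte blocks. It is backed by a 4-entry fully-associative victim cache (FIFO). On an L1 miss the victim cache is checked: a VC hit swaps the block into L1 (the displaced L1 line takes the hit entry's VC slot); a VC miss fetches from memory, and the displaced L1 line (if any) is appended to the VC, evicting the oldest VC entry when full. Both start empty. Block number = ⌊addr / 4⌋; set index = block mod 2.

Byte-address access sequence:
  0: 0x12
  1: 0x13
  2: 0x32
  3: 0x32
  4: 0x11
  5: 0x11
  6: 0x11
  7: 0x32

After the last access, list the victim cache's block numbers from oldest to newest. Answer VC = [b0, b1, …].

VC = [4]

0: 0x12 (blk 4, set 0) → MISS  vc=[]
1: 0x13 (blk 4, set 0) → L1-HIT  vc=[]
2: 0x32 (blk 12, set 0) → MISS  vc=[4]
3: 0x32 (blk 12, set 0) → L1-HIT  vc=[4]
4: 0x11 (blk 4, set 0) → VC-HIT  vc=[12]
5: 0x11 (blk 4, set 0) → L1-HIT  vc=[12]
6: 0x11 (blk 4, set 0) → L1-HIT  vc=[12]
7: 0x32 (blk 12, set 0) → VC-HIT  vc=[4]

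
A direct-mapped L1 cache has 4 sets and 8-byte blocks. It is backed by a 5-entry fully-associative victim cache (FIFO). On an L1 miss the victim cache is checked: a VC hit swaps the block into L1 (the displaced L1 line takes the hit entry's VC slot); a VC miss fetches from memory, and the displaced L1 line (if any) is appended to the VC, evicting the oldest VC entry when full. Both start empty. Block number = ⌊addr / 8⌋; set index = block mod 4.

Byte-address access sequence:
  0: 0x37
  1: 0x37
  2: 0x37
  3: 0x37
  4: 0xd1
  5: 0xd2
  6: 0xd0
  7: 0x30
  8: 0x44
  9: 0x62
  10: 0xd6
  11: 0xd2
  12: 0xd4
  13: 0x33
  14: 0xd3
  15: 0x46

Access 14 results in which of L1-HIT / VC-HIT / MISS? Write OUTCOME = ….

OUTCOME = VC-HIT

  [0] addr=0x37 blk=6 s=2: MISS | VC []
  [1] addr=0x37 blk=6 s=2: L1-HIT | VC []
  [2] addr=0x37 blk=6 s=2: L1-HIT | VC []
  [3] addr=0x37 blk=6 s=2: L1-HIT | VC []
  [4] addr=0xd1 blk=26 s=2: MISS | VC [6]
  [5] addr=0xd2 blk=26 s=2: L1-HIT | VC [6]
  [6] addr=0xd0 blk=26 s=2: L1-HIT | VC [6]
  [7] addr=0x30 blk=6 s=2: VC-HIT | VC [26]
  [8] addr=0x44 blk=8 s=0: MISS | VC [26]
  [9] addr=0x62 blk=12 s=0: MISS | VC [26, 8]
  [10] addr=0xd6 blk=26 s=2: VC-HIT | VC [6, 8]
  [11] addr=0xd2 blk=26 s=2: L1-HIT | VC [6, 8]
  [12] addr=0xd4 blk=26 s=2: L1-HIT | VC [6, 8]
  [13] addr=0x33 blk=6 s=2: VC-HIT | VC [26, 8]
  [14] addr=0xd3 blk=26 s=2: VC-HIT | VC [6, 8]
  [15] addr=0x46 blk=8 s=0: VC-HIT | VC [6, 12]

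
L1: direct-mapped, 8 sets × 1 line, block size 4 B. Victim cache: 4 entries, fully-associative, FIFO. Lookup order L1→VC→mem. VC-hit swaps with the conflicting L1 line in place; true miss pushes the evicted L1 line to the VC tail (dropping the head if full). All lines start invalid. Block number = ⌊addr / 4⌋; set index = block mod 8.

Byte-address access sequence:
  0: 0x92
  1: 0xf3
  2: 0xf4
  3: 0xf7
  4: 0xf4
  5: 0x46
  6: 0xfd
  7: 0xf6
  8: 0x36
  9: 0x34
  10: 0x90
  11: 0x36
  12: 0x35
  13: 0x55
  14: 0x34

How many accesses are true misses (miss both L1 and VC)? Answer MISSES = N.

  [0] addr=0x92 blk=36 s=4: MISS | VC []
  [1] addr=0xf3 blk=60 s=4: MISS | VC [36]
  [2] addr=0xf4 blk=61 s=5: MISS | VC [36]
  [3] addr=0xf7 blk=61 s=5: L1-HIT | VC [36]
  [4] addr=0xf4 blk=61 s=5: L1-HIT | VC [36]
  [5] addr=0x46 blk=17 s=1: MISS | VC [36]
  [6] addr=0xfd blk=63 s=7: MISS | VC [36]
  [7] addr=0xf6 blk=61 s=5: L1-HIT | VC [36]
  [8] addr=0x36 blk=13 s=5: MISS | VC [36, 61]
  [9] addr=0x34 blk=13 s=5: L1-HIT | VC [36, 61]
  [10] addr=0x90 blk=36 s=4: VC-HIT | VC [60, 61]
  [11] addr=0x36 blk=13 s=5: L1-HIT | VC [60, 61]
  [12] addr=0x35 blk=13 s=5: L1-HIT | VC [60, 61]
  [13] addr=0x55 blk=21 s=5: MISS | VC [60, 61, 13]
  [14] addr=0x34 blk=13 s=5: VC-HIT | VC [60, 61, 21]

MISSES = 7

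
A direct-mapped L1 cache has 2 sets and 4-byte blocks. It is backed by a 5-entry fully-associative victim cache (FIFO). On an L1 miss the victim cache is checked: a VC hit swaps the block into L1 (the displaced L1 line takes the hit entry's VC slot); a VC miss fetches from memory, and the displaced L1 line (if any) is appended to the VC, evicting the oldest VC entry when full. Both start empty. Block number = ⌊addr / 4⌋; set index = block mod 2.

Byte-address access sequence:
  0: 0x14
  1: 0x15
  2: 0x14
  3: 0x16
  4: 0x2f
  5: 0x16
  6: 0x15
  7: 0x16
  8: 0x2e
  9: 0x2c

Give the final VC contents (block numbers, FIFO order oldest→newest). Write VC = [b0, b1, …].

VC = [5]

0: 0x14 (blk 5, set 1) → MISS  vc=[]
1: 0x15 (blk 5, set 1) → L1-HIT  vc=[]
2: 0x14 (blk 5, set 1) → L1-HIT  vc=[]
3: 0x16 (blk 5, set 1) → L1-HIT  vc=[]
4: 0x2f (blk 11, set 1) → MISS  vc=[5]
5: 0x16 (blk 5, set 1) → VC-HIT  vc=[11]
6: 0x15 (blk 5, set 1) → L1-HIT  vc=[11]
7: 0x16 (blk 5, set 1) → L1-HIT  vc=[11]
8: 0x2e (blk 11, set 1) → VC-HIT  vc=[5]
9: 0x2c (blk 11, set 1) → L1-HIT  vc=[5]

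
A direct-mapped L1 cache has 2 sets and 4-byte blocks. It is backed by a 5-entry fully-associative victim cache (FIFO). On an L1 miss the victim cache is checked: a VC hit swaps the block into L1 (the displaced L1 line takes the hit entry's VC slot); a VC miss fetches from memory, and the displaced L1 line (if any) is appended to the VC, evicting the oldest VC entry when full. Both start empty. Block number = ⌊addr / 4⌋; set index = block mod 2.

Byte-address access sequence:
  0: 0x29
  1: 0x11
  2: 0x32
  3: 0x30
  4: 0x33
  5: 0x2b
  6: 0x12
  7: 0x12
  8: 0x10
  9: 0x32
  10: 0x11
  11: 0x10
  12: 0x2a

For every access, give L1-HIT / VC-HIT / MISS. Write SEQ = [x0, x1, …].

0: 0x29 (blk 10, set 0) → MISS  vc=[]
1: 0x11 (blk 4, set 0) → MISS  vc=[10]
2: 0x32 (blk 12, set 0) → MISS  vc=[10, 4]
3: 0x30 (blk 12, set 0) → L1-HIT  vc=[10, 4]
4: 0x33 (blk 12, set 0) → L1-HIT  vc=[10, 4]
5: 0x2b (blk 10, set 0) → VC-HIT  vc=[12, 4]
6: 0x12 (blk 4, set 0) → VC-HIT  vc=[12, 10]
7: 0x12 (blk 4, set 0) → L1-HIT  vc=[12, 10]
8: 0x10 (blk 4, set 0) → L1-HIT  vc=[12, 10]
9: 0x32 (blk 12, set 0) → VC-HIT  vc=[4, 10]
10: 0x11 (blk 4, set 0) → VC-HIT  vc=[12, 10]
11: 0x10 (blk 4, set 0) → L1-HIT  vc=[12, 10]
12: 0x2a (blk 10, set 0) → VC-HIT  vc=[12, 4]

SEQ = [MISS, MISS, MISS, L1-HIT, L1-HIT, VC-HIT, VC-HIT, L1-HIT, L1-HIT, VC-HIT, VC-HIT, L1-HIT, VC-HIT]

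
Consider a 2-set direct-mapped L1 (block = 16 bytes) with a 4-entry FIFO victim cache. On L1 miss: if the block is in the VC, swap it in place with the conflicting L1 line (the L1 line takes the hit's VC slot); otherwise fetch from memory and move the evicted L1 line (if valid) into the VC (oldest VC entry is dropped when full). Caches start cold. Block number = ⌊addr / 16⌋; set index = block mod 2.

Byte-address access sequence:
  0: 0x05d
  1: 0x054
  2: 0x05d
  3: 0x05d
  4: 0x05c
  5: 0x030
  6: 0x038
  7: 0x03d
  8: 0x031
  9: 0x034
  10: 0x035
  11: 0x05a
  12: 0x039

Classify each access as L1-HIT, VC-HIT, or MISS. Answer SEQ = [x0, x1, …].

SEQ = [MISS, L1-HIT, L1-HIT, L1-HIT, L1-HIT, MISS, L1-HIT, L1-HIT, L1-HIT, L1-HIT, L1-HIT, VC-HIT, VC-HIT]

  [0] addr=0x5d blk=5 s=1: MISS | VC []
  [1] addr=0x54 blk=5 s=1: L1-HIT | VC []
  [2] addr=0x5d blk=5 s=1: L1-HIT | VC []
  [3] addr=0x5d blk=5 s=1: L1-HIT | VC []
  [4] addr=0x5c blk=5 s=1: L1-HIT | VC []
  [5] addr=0x30 blk=3 s=1: MISS | VC [5]
  [6] addr=0x38 blk=3 s=1: L1-HIT | VC [5]
  [7] addr=0x3d blk=3 s=1: L1-HIT | VC [5]
  [8] addr=0x31 blk=3 s=1: L1-HIT | VC [5]
  [9] addr=0x34 blk=3 s=1: L1-HIT | VC [5]
  [10] addr=0x35 blk=3 s=1: L1-HIT | VC [5]
  [11] addr=0x5a blk=5 s=1: VC-HIT | VC [3]
  [12] addr=0x39 blk=3 s=1: VC-HIT | VC [5]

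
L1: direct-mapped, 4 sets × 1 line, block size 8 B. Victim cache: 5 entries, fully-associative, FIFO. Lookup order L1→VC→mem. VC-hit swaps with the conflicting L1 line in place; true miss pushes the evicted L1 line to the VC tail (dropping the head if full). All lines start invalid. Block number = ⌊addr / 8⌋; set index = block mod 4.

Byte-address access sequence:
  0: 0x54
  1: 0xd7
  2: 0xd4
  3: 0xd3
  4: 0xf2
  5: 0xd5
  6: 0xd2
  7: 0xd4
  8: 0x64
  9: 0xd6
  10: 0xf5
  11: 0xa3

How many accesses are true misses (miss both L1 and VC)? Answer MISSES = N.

  [0] addr=0x54 blk=10 s=2: MISS | VC []
  [1] addr=0xd7 blk=26 s=2: MISS | VC [10]
  [2] addr=0xd4 blk=26 s=2: L1-HIT | VC [10]
  [3] addr=0xd3 blk=26 s=2: L1-HIT | VC [10]
  [4] addr=0xf2 blk=30 s=2: MISS | VC [10, 26]
  [5] addr=0xd5 blk=26 s=2: VC-HIT | VC [10, 30]
  [6] addr=0xd2 blk=26 s=2: L1-HIT | VC [10, 30]
  [7] addr=0xd4 blk=26 s=2: L1-HIT | VC [10, 30]
  [8] addr=0x64 blk=12 s=0: MISS | VC [10, 30]
  [9] addr=0xd6 blk=26 s=2: L1-HIT | VC [10, 30]
  [10] addr=0xf5 blk=30 s=2: VC-HIT | VC [10, 26]
  [11] addr=0xa3 blk=20 s=0: MISS | VC [10, 26, 12]

MISSES = 5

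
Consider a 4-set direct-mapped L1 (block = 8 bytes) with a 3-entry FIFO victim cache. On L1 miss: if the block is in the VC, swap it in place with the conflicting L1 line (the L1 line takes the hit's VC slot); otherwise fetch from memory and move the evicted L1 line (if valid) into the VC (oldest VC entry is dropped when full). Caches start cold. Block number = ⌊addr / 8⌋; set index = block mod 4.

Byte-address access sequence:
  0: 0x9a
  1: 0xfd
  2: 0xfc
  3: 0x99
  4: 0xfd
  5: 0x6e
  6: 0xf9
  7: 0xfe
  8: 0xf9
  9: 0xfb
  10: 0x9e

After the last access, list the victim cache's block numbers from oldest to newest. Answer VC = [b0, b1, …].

VC = [31]

0: 0x9a (blk 19, set 3) → MISS  vc=[]
1: 0xfd (blk 31, set 3) → MISS  vc=[19]
2: 0xfc (blk 31, set 3) → L1-HIT  vc=[19]
3: 0x99 (blk 19, set 3) → VC-HIT  vc=[31]
4: 0xfd (blk 31, set 3) → VC-HIT  vc=[19]
5: 0x6e (blk 13, set 1) → MISS  vc=[19]
6: 0xf9 (blk 31, set 3) → L1-HIT  vc=[19]
7: 0xfe (blk 31, set 3) → L1-HIT  vc=[19]
8: 0xf9 (blk 31, set 3) → L1-HIT  vc=[19]
9: 0xfb (blk 31, set 3) → L1-HIT  vc=[19]
10: 0x9e (blk 19, set 3) → VC-HIT  vc=[31]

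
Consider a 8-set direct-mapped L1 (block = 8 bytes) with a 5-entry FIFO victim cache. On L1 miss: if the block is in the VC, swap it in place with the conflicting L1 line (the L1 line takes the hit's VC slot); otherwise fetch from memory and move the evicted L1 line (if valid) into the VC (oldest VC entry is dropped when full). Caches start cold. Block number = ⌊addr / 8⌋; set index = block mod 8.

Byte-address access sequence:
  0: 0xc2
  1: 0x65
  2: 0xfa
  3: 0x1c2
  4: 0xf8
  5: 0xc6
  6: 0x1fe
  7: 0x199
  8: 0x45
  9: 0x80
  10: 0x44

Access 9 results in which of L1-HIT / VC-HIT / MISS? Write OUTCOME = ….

OUTCOME = MISS

  [0] addr=0xc2 blk=24 s=0: MISS | VC []
  [1] addr=0x65 blk=12 s=4: MISS | VC []
  [2] addr=0xfa blk=31 s=7: MISS | VC []
  [3] addr=0x1c2 blk=56 s=0: MISS | VC [24]
  [4] addr=0xf8 blk=31 s=7: L1-HIT | VC [24]
  [5] addr=0xc6 blk=24 s=0: VC-HIT | VC [56]
  [6] addr=0x1fe blk=63 s=7: MISS | VC [56, 31]
  [7] addr=0x199 blk=51 s=3: MISS | VC [56, 31]
  [8] addr=0x45 blk=8 s=0: MISS | VC [56, 31, 24]
  [9] addr=0x80 blk=16 s=0: MISS | VC [56, 31, 24, 8]
  [10] addr=0x44 blk=8 s=0: VC-HIT | VC [56, 31, 24, 16]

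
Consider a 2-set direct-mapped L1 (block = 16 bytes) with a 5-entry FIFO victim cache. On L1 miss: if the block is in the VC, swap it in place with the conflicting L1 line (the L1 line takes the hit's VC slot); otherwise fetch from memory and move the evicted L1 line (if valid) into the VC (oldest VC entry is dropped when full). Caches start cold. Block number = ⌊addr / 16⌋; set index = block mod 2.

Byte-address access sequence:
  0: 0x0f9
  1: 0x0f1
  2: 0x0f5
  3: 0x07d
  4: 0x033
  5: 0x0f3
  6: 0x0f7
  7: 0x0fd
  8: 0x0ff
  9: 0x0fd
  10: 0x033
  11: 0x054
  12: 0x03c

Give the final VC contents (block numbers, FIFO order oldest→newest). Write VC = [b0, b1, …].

VC = [15, 7, 5]

#0 0xf9→b15/s1 MISS; vc=[]
#1 0xf1→b15/s1 L1-HIT; vc=[]
#2 0xf5→b15/s1 L1-HIT; vc=[]
#3 0x7d→b7/s1 MISS; vc=[15]
#4 0x33→b3/s1 MISS; vc=[15,7]
#5 0xf3→b15/s1 VC-HIT; vc=[3,7]
#6 0xf7→b15/s1 L1-HIT; vc=[3,7]
#7 0xfd→b15/s1 L1-HIT; vc=[3,7]
#8 0xff→b15/s1 L1-HIT; vc=[3,7]
#9 0xfd→b15/s1 L1-HIT; vc=[3,7]
#10 0x33→b3/s1 VC-HIT; vc=[15,7]
#11 0x54→b5/s1 MISS; vc=[15,7,3]
#12 0x3c→b3/s1 VC-HIT; vc=[15,7,5]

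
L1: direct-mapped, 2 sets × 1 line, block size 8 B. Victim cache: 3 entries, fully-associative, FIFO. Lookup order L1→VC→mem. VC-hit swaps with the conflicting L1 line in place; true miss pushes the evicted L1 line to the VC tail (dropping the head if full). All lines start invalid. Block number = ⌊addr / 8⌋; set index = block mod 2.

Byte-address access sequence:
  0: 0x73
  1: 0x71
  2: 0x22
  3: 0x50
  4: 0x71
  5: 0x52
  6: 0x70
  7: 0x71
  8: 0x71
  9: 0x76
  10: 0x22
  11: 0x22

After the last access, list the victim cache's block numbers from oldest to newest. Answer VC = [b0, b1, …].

0: 0x73 (blk 14, set 0) → MISS  vc=[]
1: 0x71 (blk 14, set 0) → L1-HIT  vc=[]
2: 0x22 (blk 4, set 0) → MISS  vc=[14]
3: 0x50 (blk 10, set 0) → MISS  vc=[14, 4]
4: 0x71 (blk 14, set 0) → VC-HIT  vc=[10, 4]
5: 0x52 (blk 10, set 0) → VC-HIT  vc=[14, 4]
6: 0x70 (blk 14, set 0) → VC-HIT  vc=[10, 4]
7: 0x71 (blk 14, set 0) → L1-HIT  vc=[10, 4]
8: 0x71 (blk 14, set 0) → L1-HIT  vc=[10, 4]
9: 0x76 (blk 14, set 0) → L1-HIT  vc=[10, 4]
10: 0x22 (blk 4, set 0) → VC-HIT  vc=[10, 14]
11: 0x22 (blk 4, set 0) → L1-HIT  vc=[10, 14]

VC = [10, 14]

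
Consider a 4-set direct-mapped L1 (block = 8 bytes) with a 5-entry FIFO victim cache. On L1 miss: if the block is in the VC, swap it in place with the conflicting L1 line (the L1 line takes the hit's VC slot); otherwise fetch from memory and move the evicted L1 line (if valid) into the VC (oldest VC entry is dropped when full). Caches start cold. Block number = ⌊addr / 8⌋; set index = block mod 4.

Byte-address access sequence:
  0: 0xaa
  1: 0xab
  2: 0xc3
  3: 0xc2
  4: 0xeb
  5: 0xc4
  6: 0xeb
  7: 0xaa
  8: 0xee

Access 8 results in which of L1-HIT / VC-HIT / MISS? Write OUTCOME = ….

#0 0xaa→b21/s1 MISS; vc=[]
#1 0xab→b21/s1 L1-HIT; vc=[]
#2 0xc3→b24/s0 MISS; vc=[]
#3 0xc2→b24/s0 L1-HIT; vc=[]
#4 0xeb→b29/s1 MISS; vc=[21]
#5 0xc4→b24/s0 L1-HIT; vc=[21]
#6 0xeb→b29/s1 L1-HIT; vc=[21]
#7 0xaa→b21/s1 VC-HIT; vc=[29]
#8 0xee→b29/s1 VC-HIT; vc=[21]

OUTCOME = VC-HIT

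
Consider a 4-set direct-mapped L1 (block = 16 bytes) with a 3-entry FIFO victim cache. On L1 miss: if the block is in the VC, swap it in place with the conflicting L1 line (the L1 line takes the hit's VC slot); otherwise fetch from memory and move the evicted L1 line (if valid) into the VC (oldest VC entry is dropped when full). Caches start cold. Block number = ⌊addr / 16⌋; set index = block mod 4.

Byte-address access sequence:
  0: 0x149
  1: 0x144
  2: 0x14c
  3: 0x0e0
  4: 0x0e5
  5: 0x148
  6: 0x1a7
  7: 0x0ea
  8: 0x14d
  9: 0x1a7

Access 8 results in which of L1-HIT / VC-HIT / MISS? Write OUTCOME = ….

OUTCOME = L1-HIT

0: 0x149 (blk 20, set 0) → MISS  vc=[]
1: 0x144 (blk 20, set 0) → L1-HIT  vc=[]
2: 0x14c (blk 20, set 0) → L1-HIT  vc=[]
3: 0xe0 (blk 14, set 2) → MISS  vc=[]
4: 0xe5 (blk 14, set 2) → L1-HIT  vc=[]
5: 0x148 (blk 20, set 0) → L1-HIT  vc=[]
6: 0x1a7 (blk 26, set 2) → MISS  vc=[14]
7: 0xea (blk 14, set 2) → VC-HIT  vc=[26]
8: 0x14d (blk 20, set 0) → L1-HIT  vc=[26]
9: 0x1a7 (blk 26, set 2) → VC-HIT  vc=[14]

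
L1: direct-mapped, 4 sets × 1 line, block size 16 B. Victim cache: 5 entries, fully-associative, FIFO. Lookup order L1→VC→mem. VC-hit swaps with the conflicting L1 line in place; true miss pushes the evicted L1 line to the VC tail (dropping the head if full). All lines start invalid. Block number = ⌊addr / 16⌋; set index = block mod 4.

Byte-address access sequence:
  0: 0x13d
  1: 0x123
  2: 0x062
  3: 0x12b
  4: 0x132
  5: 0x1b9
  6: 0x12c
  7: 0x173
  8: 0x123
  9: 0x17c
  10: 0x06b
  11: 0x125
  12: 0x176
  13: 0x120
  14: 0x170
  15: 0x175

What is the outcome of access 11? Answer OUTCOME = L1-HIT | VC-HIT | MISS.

#0 0x13d→b19/s3 MISS; vc=[]
#1 0x123→b18/s2 MISS; vc=[]
#2 0x62→b6/s2 MISS; vc=[18]
#3 0x12b→b18/s2 VC-HIT; vc=[6]
#4 0x132→b19/s3 L1-HIT; vc=[6]
#5 0x1b9→b27/s3 MISS; vc=[6,19]
#6 0x12c→b18/s2 L1-HIT; vc=[6,19]
#7 0x173→b23/s3 MISS; vc=[6,19,27]
#8 0x123→b18/s2 L1-HIT; vc=[6,19,27]
#9 0x17c→b23/s3 L1-HIT; vc=[6,19,27]
#10 0x6b→b6/s2 VC-HIT; vc=[18,19,27]
#11 0x125→b18/s2 VC-HIT; vc=[6,19,27]
#12 0x176→b23/s3 L1-HIT; vc=[6,19,27]
#13 0x120→b18/s2 L1-HIT; vc=[6,19,27]
#14 0x170→b23/s3 L1-HIT; vc=[6,19,27]
#15 0x175→b23/s3 L1-HIT; vc=[6,19,27]

OUTCOME = VC-HIT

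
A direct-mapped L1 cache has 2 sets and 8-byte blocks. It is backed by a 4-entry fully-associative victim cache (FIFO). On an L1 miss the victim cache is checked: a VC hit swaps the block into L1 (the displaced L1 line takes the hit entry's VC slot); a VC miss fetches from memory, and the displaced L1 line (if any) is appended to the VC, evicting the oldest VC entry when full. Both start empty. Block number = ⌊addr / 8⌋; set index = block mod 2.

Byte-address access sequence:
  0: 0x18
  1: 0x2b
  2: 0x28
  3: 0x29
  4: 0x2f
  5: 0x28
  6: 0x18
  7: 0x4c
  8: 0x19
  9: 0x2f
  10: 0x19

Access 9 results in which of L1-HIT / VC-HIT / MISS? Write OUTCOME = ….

OUTCOME = VC-HIT

0: 0x18 (blk 3, set 1) → MISS  vc=[]
1: 0x2b (blk 5, set 1) → MISS  vc=[3]
2: 0x28 (blk 5, set 1) → L1-HIT  vc=[3]
3: 0x29 (blk 5, set 1) → L1-HIT  vc=[3]
4: 0x2f (blk 5, set 1) → L1-HIT  vc=[3]
5: 0x28 (blk 5, set 1) → L1-HIT  vc=[3]
6: 0x18 (blk 3, set 1) → VC-HIT  vc=[5]
7: 0x4c (blk 9, set 1) → MISS  vc=[5, 3]
8: 0x19 (blk 3, set 1) → VC-HIT  vc=[5, 9]
9: 0x2f (blk 5, set 1) → VC-HIT  vc=[3, 9]
10: 0x19 (blk 3, set 1) → VC-HIT  vc=[5, 9]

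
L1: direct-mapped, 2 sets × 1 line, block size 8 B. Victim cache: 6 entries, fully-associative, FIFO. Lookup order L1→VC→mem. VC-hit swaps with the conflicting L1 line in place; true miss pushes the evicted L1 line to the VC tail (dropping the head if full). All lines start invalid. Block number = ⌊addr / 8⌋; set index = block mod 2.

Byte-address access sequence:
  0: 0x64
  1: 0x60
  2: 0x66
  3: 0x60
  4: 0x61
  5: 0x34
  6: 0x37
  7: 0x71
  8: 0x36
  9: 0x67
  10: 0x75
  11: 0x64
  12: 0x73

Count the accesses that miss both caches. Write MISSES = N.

0: 0x64 (blk 12, set 0) → MISS  vc=[]
1: 0x60 (blk 12, set 0) → L1-HIT  vc=[]
2: 0x66 (blk 12, set 0) → L1-HIT  vc=[]
3: 0x60 (blk 12, set 0) → L1-HIT  vc=[]
4: 0x61 (blk 12, set 0) → L1-HIT  vc=[]
5: 0x34 (blk 6, set 0) → MISS  vc=[12]
6: 0x37 (blk 6, set 0) → L1-HIT  vc=[12]
7: 0x71 (blk 14, set 0) → MISS  vc=[12, 6]
8: 0x36 (blk 6, set 0) → VC-HIT  vc=[12, 14]
9: 0x67 (blk 12, set 0) → VC-HIT  vc=[6, 14]
10: 0x75 (blk 14, set 0) → VC-HIT  vc=[6, 12]
11: 0x64 (blk 12, set 0) → VC-HIT  vc=[6, 14]
12: 0x73 (blk 14, set 0) → VC-HIT  vc=[6, 12]

MISSES = 3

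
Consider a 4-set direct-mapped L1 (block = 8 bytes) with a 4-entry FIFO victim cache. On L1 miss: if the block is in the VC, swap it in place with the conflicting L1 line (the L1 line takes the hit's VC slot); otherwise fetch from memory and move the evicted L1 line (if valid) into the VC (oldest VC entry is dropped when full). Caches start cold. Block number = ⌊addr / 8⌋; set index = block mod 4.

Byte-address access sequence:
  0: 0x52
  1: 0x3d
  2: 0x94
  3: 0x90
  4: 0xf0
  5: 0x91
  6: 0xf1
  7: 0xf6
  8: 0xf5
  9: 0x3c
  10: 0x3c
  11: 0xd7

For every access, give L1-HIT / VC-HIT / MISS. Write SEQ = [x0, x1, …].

SEQ = [MISS, MISS, MISS, L1-HIT, MISS, VC-HIT, VC-HIT, L1-HIT, L1-HIT, L1-HIT, L1-HIT, MISS]

0: 0x52 (blk 10, set 2) → MISS  vc=[]
1: 0x3d (blk 7, set 3) → MISS  vc=[]
2: 0x94 (blk 18, set 2) → MISS  vc=[10]
3: 0x90 (blk 18, set 2) → L1-HIT  vc=[10]
4: 0xf0 (blk 30, set 2) → MISS  vc=[10, 18]
5: 0x91 (blk 18, set 2) → VC-HIT  vc=[10, 30]
6: 0xf1 (blk 30, set 2) → VC-HIT  vc=[10, 18]
7: 0xf6 (blk 30, set 2) → L1-HIT  vc=[10, 18]
8: 0xf5 (blk 30, set 2) → L1-HIT  vc=[10, 18]
9: 0x3c (blk 7, set 3) → L1-HIT  vc=[10, 18]
10: 0x3c (blk 7, set 3) → L1-HIT  vc=[10, 18]
11: 0xd7 (blk 26, set 2) → MISS  vc=[10, 18, 30]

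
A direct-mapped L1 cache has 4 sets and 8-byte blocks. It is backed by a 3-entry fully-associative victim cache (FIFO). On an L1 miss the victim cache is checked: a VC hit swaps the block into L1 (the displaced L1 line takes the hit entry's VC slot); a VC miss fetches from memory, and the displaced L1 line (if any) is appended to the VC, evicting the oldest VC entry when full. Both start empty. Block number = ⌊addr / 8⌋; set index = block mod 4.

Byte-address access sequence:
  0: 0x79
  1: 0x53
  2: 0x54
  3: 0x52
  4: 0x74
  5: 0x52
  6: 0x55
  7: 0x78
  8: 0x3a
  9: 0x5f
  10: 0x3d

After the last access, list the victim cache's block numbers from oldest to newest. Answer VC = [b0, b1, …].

#0 0x79→b15/s3 MISS; vc=[]
#1 0x53→b10/s2 MISS; vc=[]
#2 0x54→b10/s2 L1-HIT; vc=[]
#3 0x52→b10/s2 L1-HIT; vc=[]
#4 0x74→b14/s2 MISS; vc=[10]
#5 0x52→b10/s2 VC-HIT; vc=[14]
#6 0x55→b10/s2 L1-HIT; vc=[14]
#7 0x78→b15/s3 L1-HIT; vc=[14]
#8 0x3a→b7/s3 MISS; vc=[14,15]
#9 0x5f→b11/s3 MISS; vc=[14,15,7]
#10 0x3d→b7/s3 VC-HIT; vc=[14,15,11]

VC = [14, 15, 11]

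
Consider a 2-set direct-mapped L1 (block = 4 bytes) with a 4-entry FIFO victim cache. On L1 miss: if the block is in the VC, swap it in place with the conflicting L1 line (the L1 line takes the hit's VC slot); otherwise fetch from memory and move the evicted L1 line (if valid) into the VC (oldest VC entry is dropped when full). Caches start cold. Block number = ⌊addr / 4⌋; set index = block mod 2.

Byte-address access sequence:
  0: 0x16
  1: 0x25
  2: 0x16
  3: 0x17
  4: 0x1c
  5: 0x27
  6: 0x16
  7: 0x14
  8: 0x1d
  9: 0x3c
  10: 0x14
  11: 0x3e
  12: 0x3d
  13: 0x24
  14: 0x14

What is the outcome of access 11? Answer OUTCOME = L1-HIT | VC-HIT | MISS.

0: 0x16 (blk 5, set 1) → MISS  vc=[]
1: 0x25 (blk 9, set 1) → MISS  vc=[5]
2: 0x16 (blk 5, set 1) → VC-HIT  vc=[9]
3: 0x17 (blk 5, set 1) → L1-HIT  vc=[9]
4: 0x1c (blk 7, set 1) → MISS  vc=[9, 5]
5: 0x27 (blk 9, set 1) → VC-HIT  vc=[7, 5]
6: 0x16 (blk 5, set 1) → VC-HIT  vc=[7, 9]
7: 0x14 (blk 5, set 1) → L1-HIT  vc=[7, 9]
8: 0x1d (blk 7, set 1) → VC-HIT  vc=[5, 9]
9: 0x3c (blk 15, set 1) → MISS  vc=[5, 9, 7]
10: 0x14 (blk 5, set 1) → VC-HIT  vc=[15, 9, 7]
11: 0x3e (blk 15, set 1) → VC-HIT  vc=[5, 9, 7]
12: 0x3d (blk 15, set 1) → L1-HIT  vc=[5, 9, 7]
13: 0x24 (blk 9, set 1) → VC-HIT  vc=[5, 15, 7]
14: 0x14 (blk 5, set 1) → VC-HIT  vc=[9, 15, 7]

OUTCOME = VC-HIT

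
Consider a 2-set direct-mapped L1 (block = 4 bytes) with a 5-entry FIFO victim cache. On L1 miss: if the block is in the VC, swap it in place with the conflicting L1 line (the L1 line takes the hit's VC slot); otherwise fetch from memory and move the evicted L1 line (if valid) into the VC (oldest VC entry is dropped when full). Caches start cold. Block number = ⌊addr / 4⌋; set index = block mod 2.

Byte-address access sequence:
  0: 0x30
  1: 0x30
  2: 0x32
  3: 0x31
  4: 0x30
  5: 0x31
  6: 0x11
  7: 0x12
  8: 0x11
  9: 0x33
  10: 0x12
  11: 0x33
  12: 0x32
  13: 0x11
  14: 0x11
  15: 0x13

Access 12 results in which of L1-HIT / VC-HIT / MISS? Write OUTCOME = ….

0: 0x30 (blk 12, set 0) → MISS  vc=[]
1: 0x30 (blk 12, set 0) → L1-HIT  vc=[]
2: 0x32 (blk 12, set 0) → L1-HIT  vc=[]
3: 0x31 (blk 12, set 0) → L1-HIT  vc=[]
4: 0x30 (blk 12, set 0) → L1-HIT  vc=[]
5: 0x31 (blk 12, set 0) → L1-HIT  vc=[]
6: 0x11 (blk 4, set 0) → MISS  vc=[12]
7: 0x12 (blk 4, set 0) → L1-HIT  vc=[12]
8: 0x11 (blk 4, set 0) → L1-HIT  vc=[12]
9: 0x33 (blk 12, set 0) → VC-HIT  vc=[4]
10: 0x12 (blk 4, set 0) → VC-HIT  vc=[12]
11: 0x33 (blk 12, set 0) → VC-HIT  vc=[4]
12: 0x32 (blk 12, set 0) → L1-HIT  vc=[4]
13: 0x11 (blk 4, set 0) → VC-HIT  vc=[12]
14: 0x11 (blk 4, set 0) → L1-HIT  vc=[12]
15: 0x13 (blk 4, set 0) → L1-HIT  vc=[12]

OUTCOME = L1-HIT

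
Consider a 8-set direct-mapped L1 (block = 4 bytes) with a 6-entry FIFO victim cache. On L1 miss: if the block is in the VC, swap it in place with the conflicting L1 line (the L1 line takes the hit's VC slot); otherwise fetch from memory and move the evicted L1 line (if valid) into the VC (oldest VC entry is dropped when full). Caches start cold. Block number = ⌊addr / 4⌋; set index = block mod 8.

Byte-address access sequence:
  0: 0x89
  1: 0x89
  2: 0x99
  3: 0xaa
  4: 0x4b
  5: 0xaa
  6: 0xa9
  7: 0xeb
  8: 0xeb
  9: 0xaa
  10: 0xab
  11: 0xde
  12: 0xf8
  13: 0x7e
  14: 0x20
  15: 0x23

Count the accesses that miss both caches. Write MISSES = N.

MISSES = 9

#0 0x89→b34/s2 MISS; vc=[]
#1 0x89→b34/s2 L1-HIT; vc=[]
#2 0x99→b38/s6 MISS; vc=[]
#3 0xaa→b42/s2 MISS; vc=[34]
#4 0x4b→b18/s2 MISS; vc=[34,42]
#5 0xaa→b42/s2 VC-HIT; vc=[34,18]
#6 0xa9→b42/s2 L1-HIT; vc=[34,18]
#7 0xeb→b58/s2 MISS; vc=[34,18,42]
#8 0xeb→b58/s2 L1-HIT; vc=[34,18,42]
#9 0xaa→b42/s2 VC-HIT; vc=[34,18,58]
#10 0xab→b42/s2 L1-HIT; vc=[34,18,58]
#11 0xde→b55/s7 MISS; vc=[34,18,58]
#12 0xf8→b62/s6 MISS; vc=[34,18,58,38]
#13 0x7e→b31/s7 MISS; vc=[34,18,58,38,55]
#14 0x20→b8/s0 MISS; vc=[34,18,58,38,55]
#15 0x23→b8/s0 L1-HIT; vc=[34,18,58,38,55]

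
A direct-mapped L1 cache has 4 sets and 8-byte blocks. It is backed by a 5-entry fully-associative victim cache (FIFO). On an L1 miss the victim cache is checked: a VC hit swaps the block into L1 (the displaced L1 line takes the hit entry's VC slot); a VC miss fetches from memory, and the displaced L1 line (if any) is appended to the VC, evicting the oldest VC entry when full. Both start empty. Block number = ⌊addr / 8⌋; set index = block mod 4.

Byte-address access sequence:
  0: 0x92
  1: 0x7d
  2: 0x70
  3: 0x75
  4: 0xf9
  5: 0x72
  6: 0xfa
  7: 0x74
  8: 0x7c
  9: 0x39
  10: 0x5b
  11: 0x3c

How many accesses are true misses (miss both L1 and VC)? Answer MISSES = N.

0: 0x92 (blk 18, set 2) → MISS  vc=[]
1: 0x7d (blk 15, set 3) → MISS  vc=[]
2: 0x70 (blk 14, set 2) → MISS  vc=[18]
3: 0x75 (blk 14, set 2) → L1-HIT  vc=[18]
4: 0xf9 (blk 31, set 3) → MISS  vc=[18, 15]
5: 0x72 (blk 14, set 2) → L1-HIT  vc=[18, 15]
6: 0xfa (blk 31, set 3) → L1-HIT  vc=[18, 15]
7: 0x74 (blk 14, set 2) → L1-HIT  vc=[18, 15]
8: 0x7c (blk 15, set 3) → VC-HIT  vc=[18, 31]
9: 0x39 (blk 7, set 3) → MISS  vc=[18, 31, 15]
10: 0x5b (blk 11, set 3) → MISS  vc=[18, 31, 15, 7]
11: 0x3c (blk 7, set 3) → VC-HIT  vc=[18, 31, 15, 11]

MISSES = 6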